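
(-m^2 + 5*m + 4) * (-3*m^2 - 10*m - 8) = 3*m^4 - 5*m^3 - 54*m^2 - 80*m - 32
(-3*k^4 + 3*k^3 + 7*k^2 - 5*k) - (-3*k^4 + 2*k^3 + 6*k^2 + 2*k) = k^3 + k^2 - 7*k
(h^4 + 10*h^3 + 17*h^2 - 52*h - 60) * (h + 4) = h^5 + 14*h^4 + 57*h^3 + 16*h^2 - 268*h - 240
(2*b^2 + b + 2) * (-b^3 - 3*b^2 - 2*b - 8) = -2*b^5 - 7*b^4 - 9*b^3 - 24*b^2 - 12*b - 16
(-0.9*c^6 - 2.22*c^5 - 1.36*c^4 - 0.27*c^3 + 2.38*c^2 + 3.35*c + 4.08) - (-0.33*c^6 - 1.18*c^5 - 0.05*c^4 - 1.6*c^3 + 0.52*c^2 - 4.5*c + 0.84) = -0.57*c^6 - 1.04*c^5 - 1.31*c^4 + 1.33*c^3 + 1.86*c^2 + 7.85*c + 3.24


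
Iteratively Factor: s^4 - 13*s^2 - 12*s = (s + 3)*(s^3 - 3*s^2 - 4*s) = (s - 4)*(s + 3)*(s^2 + s) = s*(s - 4)*(s + 3)*(s + 1)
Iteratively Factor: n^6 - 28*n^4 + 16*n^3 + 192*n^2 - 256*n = (n + 4)*(n^5 - 4*n^4 - 12*n^3 + 64*n^2 - 64*n) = n*(n + 4)*(n^4 - 4*n^3 - 12*n^2 + 64*n - 64) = n*(n - 2)*(n + 4)*(n^3 - 2*n^2 - 16*n + 32) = n*(n - 2)*(n + 4)^2*(n^2 - 6*n + 8) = n*(n - 4)*(n - 2)*(n + 4)^2*(n - 2)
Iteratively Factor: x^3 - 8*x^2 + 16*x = (x - 4)*(x^2 - 4*x) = (x - 4)^2*(x)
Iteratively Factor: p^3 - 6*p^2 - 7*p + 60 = (p - 4)*(p^2 - 2*p - 15) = (p - 5)*(p - 4)*(p + 3)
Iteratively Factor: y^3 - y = (y)*(y^2 - 1) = y*(y - 1)*(y + 1)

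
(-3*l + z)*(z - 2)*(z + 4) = -3*l*z^2 - 6*l*z + 24*l + z^3 + 2*z^2 - 8*z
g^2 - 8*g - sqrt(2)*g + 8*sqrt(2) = (g - 8)*(g - sqrt(2))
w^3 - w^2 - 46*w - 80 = (w - 8)*(w + 2)*(w + 5)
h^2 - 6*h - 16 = (h - 8)*(h + 2)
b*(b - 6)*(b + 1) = b^3 - 5*b^2 - 6*b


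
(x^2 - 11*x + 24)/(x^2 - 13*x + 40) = (x - 3)/(x - 5)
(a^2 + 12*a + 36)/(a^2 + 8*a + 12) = (a + 6)/(a + 2)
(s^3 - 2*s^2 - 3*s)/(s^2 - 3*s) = s + 1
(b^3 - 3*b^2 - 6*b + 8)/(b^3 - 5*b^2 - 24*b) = (-b^3 + 3*b^2 + 6*b - 8)/(b*(-b^2 + 5*b + 24))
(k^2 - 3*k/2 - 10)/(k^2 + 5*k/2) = (k - 4)/k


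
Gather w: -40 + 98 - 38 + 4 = 24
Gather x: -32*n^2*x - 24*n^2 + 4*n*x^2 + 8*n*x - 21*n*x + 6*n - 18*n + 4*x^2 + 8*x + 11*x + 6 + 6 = -24*n^2 - 12*n + x^2*(4*n + 4) + x*(-32*n^2 - 13*n + 19) + 12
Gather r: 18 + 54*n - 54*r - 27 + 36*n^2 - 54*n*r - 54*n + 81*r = 36*n^2 + r*(27 - 54*n) - 9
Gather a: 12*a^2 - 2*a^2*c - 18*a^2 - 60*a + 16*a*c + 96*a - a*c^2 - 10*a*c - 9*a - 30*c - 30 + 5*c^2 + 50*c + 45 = a^2*(-2*c - 6) + a*(-c^2 + 6*c + 27) + 5*c^2 + 20*c + 15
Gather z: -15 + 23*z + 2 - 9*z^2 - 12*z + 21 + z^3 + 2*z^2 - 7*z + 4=z^3 - 7*z^2 + 4*z + 12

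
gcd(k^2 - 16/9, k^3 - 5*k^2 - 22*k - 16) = 1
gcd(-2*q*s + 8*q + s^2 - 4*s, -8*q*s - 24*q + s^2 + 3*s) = 1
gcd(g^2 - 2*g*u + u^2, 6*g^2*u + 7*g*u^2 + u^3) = 1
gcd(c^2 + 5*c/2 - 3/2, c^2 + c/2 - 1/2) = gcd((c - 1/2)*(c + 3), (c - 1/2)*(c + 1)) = c - 1/2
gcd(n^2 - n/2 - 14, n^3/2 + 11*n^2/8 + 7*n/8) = 1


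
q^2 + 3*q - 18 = (q - 3)*(q + 6)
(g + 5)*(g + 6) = g^2 + 11*g + 30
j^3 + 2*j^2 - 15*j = j*(j - 3)*(j + 5)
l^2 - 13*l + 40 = (l - 8)*(l - 5)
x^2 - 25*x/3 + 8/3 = (x - 8)*(x - 1/3)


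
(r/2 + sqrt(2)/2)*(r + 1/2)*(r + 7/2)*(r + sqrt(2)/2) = r^4/2 + 3*sqrt(2)*r^3/4 + 2*r^3 + 11*r^2/8 + 3*sqrt(2)*r^2 + 21*sqrt(2)*r/16 + 2*r + 7/8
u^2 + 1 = (u - I)*(u + I)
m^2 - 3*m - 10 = (m - 5)*(m + 2)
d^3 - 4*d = d*(d - 2)*(d + 2)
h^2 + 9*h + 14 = (h + 2)*(h + 7)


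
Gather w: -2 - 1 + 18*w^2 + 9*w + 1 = 18*w^2 + 9*w - 2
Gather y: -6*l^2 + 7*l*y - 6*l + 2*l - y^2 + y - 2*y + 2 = -6*l^2 - 4*l - y^2 + y*(7*l - 1) + 2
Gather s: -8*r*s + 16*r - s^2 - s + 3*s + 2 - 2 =16*r - s^2 + s*(2 - 8*r)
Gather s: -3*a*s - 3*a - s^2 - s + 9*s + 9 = -3*a - s^2 + s*(8 - 3*a) + 9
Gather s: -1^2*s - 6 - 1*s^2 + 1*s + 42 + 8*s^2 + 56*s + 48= 7*s^2 + 56*s + 84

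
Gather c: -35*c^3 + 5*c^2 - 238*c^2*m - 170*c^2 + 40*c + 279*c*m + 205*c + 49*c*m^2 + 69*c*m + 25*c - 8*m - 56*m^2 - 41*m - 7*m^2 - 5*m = -35*c^3 + c^2*(-238*m - 165) + c*(49*m^2 + 348*m + 270) - 63*m^2 - 54*m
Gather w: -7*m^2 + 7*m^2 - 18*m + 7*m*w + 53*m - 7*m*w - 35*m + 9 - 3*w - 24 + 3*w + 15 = 0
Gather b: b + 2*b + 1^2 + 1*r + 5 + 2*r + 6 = 3*b + 3*r + 12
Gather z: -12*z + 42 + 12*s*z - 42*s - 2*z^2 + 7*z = -42*s - 2*z^2 + z*(12*s - 5) + 42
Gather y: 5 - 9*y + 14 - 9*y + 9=28 - 18*y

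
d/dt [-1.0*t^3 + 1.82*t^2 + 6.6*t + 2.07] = -3.0*t^2 + 3.64*t + 6.6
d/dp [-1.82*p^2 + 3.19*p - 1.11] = 3.19 - 3.64*p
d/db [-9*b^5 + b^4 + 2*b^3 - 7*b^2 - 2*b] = -45*b^4 + 4*b^3 + 6*b^2 - 14*b - 2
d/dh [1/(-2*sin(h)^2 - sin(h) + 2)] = (4*sin(h) + 1)*cos(h)/(sin(h) - cos(2*h) - 1)^2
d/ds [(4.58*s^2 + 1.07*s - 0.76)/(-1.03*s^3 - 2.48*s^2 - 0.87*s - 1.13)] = (4.7174*s^4 + 2.2042*s^3 - 3.6794*s^2 - 14.1204*s - 1.8703)/(1.0609*s^6 + 5.1088*s^5 + 7.9426*s^4 + 6.643*s^3 + 6.3617*s^2 + 1.9662*s + 1.2769)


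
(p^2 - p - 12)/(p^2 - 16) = (p + 3)/(p + 4)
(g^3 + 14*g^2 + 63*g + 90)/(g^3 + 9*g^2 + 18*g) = (g + 5)/g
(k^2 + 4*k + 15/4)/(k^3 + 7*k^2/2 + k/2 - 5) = (k + 3/2)/(k^2 + k - 2)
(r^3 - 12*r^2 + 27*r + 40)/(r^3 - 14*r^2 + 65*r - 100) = (r^2 - 7*r - 8)/(r^2 - 9*r + 20)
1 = 1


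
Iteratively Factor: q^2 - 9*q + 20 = (q - 5)*(q - 4)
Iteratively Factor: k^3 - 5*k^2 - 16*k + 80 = (k - 4)*(k^2 - k - 20) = (k - 5)*(k - 4)*(k + 4)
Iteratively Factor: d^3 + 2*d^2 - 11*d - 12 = (d - 3)*(d^2 + 5*d + 4) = (d - 3)*(d + 1)*(d + 4)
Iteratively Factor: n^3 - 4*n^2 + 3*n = (n - 1)*(n^2 - 3*n) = n*(n - 1)*(n - 3)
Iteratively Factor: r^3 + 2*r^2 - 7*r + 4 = (r - 1)*(r^2 + 3*r - 4) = (r - 1)^2*(r + 4)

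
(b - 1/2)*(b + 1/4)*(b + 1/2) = b^3 + b^2/4 - b/4 - 1/16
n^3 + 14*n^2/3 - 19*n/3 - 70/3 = (n - 7/3)*(n + 2)*(n + 5)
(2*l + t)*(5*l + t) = 10*l^2 + 7*l*t + t^2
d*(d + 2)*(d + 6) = d^3 + 8*d^2 + 12*d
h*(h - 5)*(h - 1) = h^3 - 6*h^2 + 5*h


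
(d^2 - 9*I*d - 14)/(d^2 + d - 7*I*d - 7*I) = (d - 2*I)/(d + 1)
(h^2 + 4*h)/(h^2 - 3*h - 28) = h/(h - 7)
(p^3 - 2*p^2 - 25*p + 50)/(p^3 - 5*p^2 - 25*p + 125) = (p - 2)/(p - 5)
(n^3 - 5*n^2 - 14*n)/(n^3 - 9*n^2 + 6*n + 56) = n/(n - 4)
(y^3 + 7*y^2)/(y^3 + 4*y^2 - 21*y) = y/(y - 3)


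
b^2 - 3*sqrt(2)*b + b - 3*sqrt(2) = (b + 1)*(b - 3*sqrt(2))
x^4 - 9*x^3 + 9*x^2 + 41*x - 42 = (x - 7)*(x - 3)*(x - 1)*(x + 2)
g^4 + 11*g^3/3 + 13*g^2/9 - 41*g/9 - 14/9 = (g - 1)*(g + 1/3)*(g + 2)*(g + 7/3)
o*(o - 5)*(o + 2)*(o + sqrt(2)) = o^4 - 3*o^3 + sqrt(2)*o^3 - 10*o^2 - 3*sqrt(2)*o^2 - 10*sqrt(2)*o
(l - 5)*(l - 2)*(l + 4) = l^3 - 3*l^2 - 18*l + 40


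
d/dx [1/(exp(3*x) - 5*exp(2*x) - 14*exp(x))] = (-3*exp(2*x) + 10*exp(x) + 14)*exp(-x)/(-exp(2*x) + 5*exp(x) + 14)^2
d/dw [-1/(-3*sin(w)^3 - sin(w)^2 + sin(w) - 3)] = (-9*sin(w)^2 - 2*sin(w) + 1)*cos(w)/(3*sin(w)^3 + sin(w)^2 - sin(w) + 3)^2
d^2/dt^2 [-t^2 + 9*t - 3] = -2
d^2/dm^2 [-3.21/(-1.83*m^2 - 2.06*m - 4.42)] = (-21.499938*m^2 - 24.202116*m + 3.21*(3.66*m + 2.06)*(7.32*m + 4.12) - 51.928812)/(1.83*m^2 + 2.06*m + 4.42)^3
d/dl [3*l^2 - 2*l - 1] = 6*l - 2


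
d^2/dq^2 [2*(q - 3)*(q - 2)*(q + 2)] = 12*q - 12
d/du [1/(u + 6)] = -1/(u + 6)^2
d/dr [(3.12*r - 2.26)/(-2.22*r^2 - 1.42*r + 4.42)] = (6.9264*r^2 - 10.0344*r + 10.5812)/(4.9284*r^4 + 6.3048*r^3 - 17.6084*r^2 - 12.5528*r + 19.5364)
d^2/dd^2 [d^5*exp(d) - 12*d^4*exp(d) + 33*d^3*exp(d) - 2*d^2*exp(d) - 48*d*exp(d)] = (d^5 - 2*d^4 - 43*d^3 + 52*d^2 + 142*d - 100)*exp(d)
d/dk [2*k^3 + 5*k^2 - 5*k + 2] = 6*k^2 + 10*k - 5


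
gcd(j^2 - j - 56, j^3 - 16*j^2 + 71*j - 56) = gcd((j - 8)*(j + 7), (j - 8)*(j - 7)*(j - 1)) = j - 8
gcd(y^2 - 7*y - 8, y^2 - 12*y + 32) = y - 8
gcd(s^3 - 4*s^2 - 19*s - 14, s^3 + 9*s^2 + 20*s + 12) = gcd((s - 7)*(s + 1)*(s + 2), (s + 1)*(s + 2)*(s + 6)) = s^2 + 3*s + 2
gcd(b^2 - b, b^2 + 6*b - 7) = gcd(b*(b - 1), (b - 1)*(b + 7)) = b - 1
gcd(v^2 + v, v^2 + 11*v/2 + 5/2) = 1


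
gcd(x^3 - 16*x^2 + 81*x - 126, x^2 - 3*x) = x - 3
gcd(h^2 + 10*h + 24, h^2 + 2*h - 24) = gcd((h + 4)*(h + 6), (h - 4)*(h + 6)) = h + 6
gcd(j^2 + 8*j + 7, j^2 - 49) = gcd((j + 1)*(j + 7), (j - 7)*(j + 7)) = j + 7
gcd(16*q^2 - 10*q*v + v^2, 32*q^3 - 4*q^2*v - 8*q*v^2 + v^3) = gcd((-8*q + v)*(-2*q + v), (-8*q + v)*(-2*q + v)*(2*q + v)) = 16*q^2 - 10*q*v + v^2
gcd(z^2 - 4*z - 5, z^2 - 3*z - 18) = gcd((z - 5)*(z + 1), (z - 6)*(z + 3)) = 1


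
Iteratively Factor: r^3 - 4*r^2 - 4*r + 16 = (r + 2)*(r^2 - 6*r + 8) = (r - 4)*(r + 2)*(r - 2)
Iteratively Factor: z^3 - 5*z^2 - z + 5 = (z + 1)*(z^2 - 6*z + 5) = (z - 1)*(z + 1)*(z - 5)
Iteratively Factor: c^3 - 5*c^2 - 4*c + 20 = (c + 2)*(c^2 - 7*c + 10) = (c - 5)*(c + 2)*(c - 2)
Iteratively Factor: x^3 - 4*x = (x)*(x^2 - 4) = x*(x - 2)*(x + 2)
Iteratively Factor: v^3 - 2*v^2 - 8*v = (v + 2)*(v^2 - 4*v) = v*(v + 2)*(v - 4)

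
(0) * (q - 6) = 0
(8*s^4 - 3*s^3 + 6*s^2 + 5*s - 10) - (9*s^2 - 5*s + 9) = 8*s^4 - 3*s^3 - 3*s^2 + 10*s - 19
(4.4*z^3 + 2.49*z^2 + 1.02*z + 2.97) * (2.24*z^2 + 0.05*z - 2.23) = 9.856*z^5 + 5.7976*z^4 - 7.4027*z^3 + 1.1511*z^2 - 2.1261*z - 6.6231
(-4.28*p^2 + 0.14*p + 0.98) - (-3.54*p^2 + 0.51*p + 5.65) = -0.74*p^2 - 0.37*p - 4.67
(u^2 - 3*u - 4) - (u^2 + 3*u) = -6*u - 4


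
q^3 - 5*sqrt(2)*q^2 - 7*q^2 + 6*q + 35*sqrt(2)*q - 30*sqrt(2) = (q - 6)*(q - 1)*(q - 5*sqrt(2))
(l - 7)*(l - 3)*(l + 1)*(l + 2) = l^4 - 7*l^3 - 7*l^2 + 43*l + 42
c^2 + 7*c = c*(c + 7)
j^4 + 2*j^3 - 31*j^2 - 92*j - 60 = (j - 6)*(j + 1)*(j + 2)*(j + 5)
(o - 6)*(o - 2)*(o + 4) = o^3 - 4*o^2 - 20*o + 48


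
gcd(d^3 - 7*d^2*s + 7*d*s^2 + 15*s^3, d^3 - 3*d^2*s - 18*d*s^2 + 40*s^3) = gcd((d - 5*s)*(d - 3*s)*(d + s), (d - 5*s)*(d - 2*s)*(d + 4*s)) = -d + 5*s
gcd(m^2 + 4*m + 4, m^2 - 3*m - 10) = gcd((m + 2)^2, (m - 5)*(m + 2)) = m + 2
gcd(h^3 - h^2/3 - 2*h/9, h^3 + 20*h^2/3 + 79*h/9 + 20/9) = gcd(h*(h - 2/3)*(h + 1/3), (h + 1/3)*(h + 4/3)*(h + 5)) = h + 1/3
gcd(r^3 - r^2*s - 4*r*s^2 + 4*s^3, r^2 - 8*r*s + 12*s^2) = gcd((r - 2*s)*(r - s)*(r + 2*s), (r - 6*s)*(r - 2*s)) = r - 2*s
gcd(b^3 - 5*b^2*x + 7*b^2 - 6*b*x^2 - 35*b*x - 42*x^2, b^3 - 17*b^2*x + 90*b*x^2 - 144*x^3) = -b + 6*x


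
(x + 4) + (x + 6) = 2*x + 10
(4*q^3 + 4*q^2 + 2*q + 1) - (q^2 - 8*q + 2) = 4*q^3 + 3*q^2 + 10*q - 1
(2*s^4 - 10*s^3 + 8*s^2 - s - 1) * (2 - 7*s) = -14*s^5 + 74*s^4 - 76*s^3 + 23*s^2 + 5*s - 2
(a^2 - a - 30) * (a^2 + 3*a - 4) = a^4 + 2*a^3 - 37*a^2 - 86*a + 120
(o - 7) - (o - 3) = -4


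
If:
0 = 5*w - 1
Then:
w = 1/5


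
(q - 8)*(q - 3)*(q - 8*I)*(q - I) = q^4 - 11*q^3 - 9*I*q^3 + 16*q^2 + 99*I*q^2 + 88*q - 216*I*q - 192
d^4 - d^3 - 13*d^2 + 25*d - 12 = (d - 3)*(d - 1)^2*(d + 4)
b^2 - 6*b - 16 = (b - 8)*(b + 2)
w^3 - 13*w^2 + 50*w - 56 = (w - 7)*(w - 4)*(w - 2)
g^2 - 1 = (g - 1)*(g + 1)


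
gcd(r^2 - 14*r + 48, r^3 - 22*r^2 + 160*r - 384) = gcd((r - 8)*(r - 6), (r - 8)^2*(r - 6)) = r^2 - 14*r + 48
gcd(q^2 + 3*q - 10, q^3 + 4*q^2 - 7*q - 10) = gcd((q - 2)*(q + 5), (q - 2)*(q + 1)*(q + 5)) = q^2 + 3*q - 10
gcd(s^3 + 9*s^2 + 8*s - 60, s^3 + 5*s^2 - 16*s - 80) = s + 5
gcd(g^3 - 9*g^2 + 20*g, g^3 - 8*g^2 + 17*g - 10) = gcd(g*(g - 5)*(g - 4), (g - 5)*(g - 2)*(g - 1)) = g - 5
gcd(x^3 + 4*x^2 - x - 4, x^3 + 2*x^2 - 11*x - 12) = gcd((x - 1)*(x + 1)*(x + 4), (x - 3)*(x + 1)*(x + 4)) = x^2 + 5*x + 4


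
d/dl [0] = 0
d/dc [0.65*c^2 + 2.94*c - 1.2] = 1.3*c + 2.94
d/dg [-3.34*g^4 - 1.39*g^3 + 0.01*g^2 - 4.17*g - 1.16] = -13.36*g^3 - 4.17*g^2 + 0.02*g - 4.17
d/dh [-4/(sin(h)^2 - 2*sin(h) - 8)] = 8*(sin(h) - 1)*cos(h)/((sin(h) - 4)^2*(sin(h) + 2)^2)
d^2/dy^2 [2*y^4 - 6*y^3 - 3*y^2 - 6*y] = 24*y^2 - 36*y - 6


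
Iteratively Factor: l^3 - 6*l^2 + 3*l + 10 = (l + 1)*(l^2 - 7*l + 10) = (l - 2)*(l + 1)*(l - 5)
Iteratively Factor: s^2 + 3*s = (s)*(s + 3)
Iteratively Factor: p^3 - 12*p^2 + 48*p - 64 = (p - 4)*(p^2 - 8*p + 16) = (p - 4)^2*(p - 4)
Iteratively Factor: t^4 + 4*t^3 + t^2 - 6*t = (t + 3)*(t^3 + t^2 - 2*t) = (t + 2)*(t + 3)*(t^2 - t) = t*(t + 2)*(t + 3)*(t - 1)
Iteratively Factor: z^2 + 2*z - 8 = (z - 2)*(z + 4)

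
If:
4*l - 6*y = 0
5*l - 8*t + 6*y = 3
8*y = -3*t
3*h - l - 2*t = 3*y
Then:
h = -5/209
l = 27/209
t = -48/209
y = 18/209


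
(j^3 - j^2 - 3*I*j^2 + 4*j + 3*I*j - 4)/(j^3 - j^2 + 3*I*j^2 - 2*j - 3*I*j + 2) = (j - 4*I)/(j + 2*I)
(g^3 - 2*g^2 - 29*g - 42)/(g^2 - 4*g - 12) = (g^2 - 4*g - 21)/(g - 6)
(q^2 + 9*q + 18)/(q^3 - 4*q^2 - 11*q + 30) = (q + 6)/(q^2 - 7*q + 10)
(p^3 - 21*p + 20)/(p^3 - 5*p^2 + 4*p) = (p + 5)/p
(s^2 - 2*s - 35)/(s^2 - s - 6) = (-s^2 + 2*s + 35)/(-s^2 + s + 6)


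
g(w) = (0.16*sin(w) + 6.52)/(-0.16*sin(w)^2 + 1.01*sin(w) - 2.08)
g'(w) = (0.32*sin(w)*cos(w) - 1.01*cos(w))*(0.16*sin(w) + 6.52)/(-0.16*sin(w)^2 + 1.01*sin(w) - 2.08)^2 + 0.16*cos(w)/(-0.16*sin(w)^2 + 1.01*sin(w) - 2.08) = (0.0256*sin(w)^2 + 2.0864*sin(w) - 6.918)*cos(w)/(0.0256*sin(w)^4 - 0.3232*sin(w)^3 + 1.6857*sin(w)^2 - 4.2016*sin(w) + 4.3264)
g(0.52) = -4.08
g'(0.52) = -1.95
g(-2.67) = -2.51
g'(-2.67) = 1.06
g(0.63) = -4.29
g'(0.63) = -1.93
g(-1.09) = -2.06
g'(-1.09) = -0.42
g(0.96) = -4.89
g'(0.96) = -1.61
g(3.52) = -2.61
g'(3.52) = 1.17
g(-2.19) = -2.12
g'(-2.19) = 0.55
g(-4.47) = -5.34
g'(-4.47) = 0.75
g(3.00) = -3.37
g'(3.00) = 1.74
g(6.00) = -2.73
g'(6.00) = -1.28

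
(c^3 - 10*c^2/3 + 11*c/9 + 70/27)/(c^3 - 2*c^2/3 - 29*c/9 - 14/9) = (c - 5/3)/(c + 1)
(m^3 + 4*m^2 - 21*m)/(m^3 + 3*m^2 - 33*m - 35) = m*(m - 3)/(m^2 - 4*m - 5)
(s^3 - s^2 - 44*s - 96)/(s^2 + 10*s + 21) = (s^2 - 4*s - 32)/(s + 7)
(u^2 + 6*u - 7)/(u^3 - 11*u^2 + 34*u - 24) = (u + 7)/(u^2 - 10*u + 24)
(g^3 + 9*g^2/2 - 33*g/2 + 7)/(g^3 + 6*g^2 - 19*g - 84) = (g^2 - 5*g/2 + 1)/(g^2 - g - 12)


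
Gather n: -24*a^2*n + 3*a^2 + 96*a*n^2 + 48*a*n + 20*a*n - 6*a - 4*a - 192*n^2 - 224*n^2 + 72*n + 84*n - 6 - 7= 3*a^2 - 10*a + n^2*(96*a - 416) + n*(-24*a^2 + 68*a + 156) - 13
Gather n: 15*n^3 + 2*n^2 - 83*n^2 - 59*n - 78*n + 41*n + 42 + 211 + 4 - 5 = 15*n^3 - 81*n^2 - 96*n + 252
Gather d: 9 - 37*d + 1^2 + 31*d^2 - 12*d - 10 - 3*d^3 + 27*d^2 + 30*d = -3*d^3 + 58*d^2 - 19*d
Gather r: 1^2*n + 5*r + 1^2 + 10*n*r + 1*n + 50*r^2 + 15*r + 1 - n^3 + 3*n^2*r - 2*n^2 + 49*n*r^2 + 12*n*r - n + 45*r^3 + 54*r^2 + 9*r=-n^3 - 2*n^2 + n + 45*r^3 + r^2*(49*n + 104) + r*(3*n^2 + 22*n + 29) + 2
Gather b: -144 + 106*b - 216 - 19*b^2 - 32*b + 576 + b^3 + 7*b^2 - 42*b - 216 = b^3 - 12*b^2 + 32*b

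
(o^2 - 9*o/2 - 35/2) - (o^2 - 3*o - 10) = -3*o/2 - 15/2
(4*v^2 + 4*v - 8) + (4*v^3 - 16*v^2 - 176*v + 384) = 4*v^3 - 12*v^2 - 172*v + 376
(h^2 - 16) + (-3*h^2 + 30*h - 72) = -2*h^2 + 30*h - 88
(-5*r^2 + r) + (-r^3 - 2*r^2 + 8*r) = -r^3 - 7*r^2 + 9*r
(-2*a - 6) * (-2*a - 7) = 4*a^2 + 26*a + 42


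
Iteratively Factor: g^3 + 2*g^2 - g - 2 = (g - 1)*(g^2 + 3*g + 2) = (g - 1)*(g + 2)*(g + 1)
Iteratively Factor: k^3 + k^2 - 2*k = (k)*(k^2 + k - 2) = k*(k - 1)*(k + 2)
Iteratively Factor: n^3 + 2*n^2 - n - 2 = (n + 1)*(n^2 + n - 2) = (n - 1)*(n + 1)*(n + 2)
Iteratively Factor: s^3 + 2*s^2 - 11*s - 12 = (s + 1)*(s^2 + s - 12) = (s + 1)*(s + 4)*(s - 3)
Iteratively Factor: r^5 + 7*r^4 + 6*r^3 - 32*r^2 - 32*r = (r - 2)*(r^4 + 9*r^3 + 24*r^2 + 16*r) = (r - 2)*(r + 4)*(r^3 + 5*r^2 + 4*r) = (r - 2)*(r + 1)*(r + 4)*(r^2 + 4*r) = r*(r - 2)*(r + 1)*(r + 4)*(r + 4)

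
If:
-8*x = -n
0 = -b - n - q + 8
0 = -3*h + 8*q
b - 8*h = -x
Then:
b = 512/67 - 515*x/67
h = 64/67 - 56*x/67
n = 8*x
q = 24/67 - 21*x/67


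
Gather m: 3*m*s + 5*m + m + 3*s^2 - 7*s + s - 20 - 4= m*(3*s + 6) + 3*s^2 - 6*s - 24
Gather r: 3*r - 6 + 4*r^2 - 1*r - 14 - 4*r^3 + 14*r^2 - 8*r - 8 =-4*r^3 + 18*r^2 - 6*r - 28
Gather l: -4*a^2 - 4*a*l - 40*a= -4*a^2 - 4*a*l - 40*a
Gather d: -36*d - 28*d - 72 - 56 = -64*d - 128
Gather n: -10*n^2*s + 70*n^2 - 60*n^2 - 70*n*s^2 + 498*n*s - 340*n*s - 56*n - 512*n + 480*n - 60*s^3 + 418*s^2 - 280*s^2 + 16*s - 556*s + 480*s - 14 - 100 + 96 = n^2*(10 - 10*s) + n*(-70*s^2 + 158*s - 88) - 60*s^3 + 138*s^2 - 60*s - 18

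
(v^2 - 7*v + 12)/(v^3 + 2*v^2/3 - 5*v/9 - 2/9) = 9*(v^2 - 7*v + 12)/(9*v^3 + 6*v^2 - 5*v - 2)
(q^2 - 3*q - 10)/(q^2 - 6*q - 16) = (q - 5)/(q - 8)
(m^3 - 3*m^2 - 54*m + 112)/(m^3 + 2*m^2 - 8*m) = (m^2 - m - 56)/(m*(m + 4))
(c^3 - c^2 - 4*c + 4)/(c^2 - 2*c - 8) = (c^2 - 3*c + 2)/(c - 4)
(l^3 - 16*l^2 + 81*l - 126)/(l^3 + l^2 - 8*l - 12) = (l^2 - 13*l + 42)/(l^2 + 4*l + 4)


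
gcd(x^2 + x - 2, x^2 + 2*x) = x + 2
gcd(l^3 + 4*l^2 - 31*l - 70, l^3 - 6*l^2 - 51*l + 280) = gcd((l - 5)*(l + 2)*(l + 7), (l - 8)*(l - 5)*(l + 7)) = l^2 + 2*l - 35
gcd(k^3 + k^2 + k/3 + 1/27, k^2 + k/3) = k + 1/3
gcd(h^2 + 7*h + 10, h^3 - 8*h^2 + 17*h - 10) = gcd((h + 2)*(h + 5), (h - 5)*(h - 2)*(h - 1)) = 1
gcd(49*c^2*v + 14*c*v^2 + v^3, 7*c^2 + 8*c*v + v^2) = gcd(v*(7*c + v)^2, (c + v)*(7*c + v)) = 7*c + v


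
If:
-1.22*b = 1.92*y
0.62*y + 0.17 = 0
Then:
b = 0.43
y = -0.27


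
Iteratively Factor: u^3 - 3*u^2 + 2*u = (u)*(u^2 - 3*u + 2) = u*(u - 1)*(u - 2)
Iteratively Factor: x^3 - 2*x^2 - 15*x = (x)*(x^2 - 2*x - 15) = x*(x + 3)*(x - 5)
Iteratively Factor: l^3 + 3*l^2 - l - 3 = (l + 3)*(l^2 - 1) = (l - 1)*(l + 3)*(l + 1)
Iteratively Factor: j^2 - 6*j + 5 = (j - 1)*(j - 5)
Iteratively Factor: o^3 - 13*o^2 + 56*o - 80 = (o - 4)*(o^2 - 9*o + 20) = (o - 5)*(o - 4)*(o - 4)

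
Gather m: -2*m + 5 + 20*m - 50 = 18*m - 45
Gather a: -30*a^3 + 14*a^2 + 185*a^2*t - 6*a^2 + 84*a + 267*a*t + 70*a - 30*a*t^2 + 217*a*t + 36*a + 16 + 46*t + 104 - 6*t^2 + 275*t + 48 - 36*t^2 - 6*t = -30*a^3 + a^2*(185*t + 8) + a*(-30*t^2 + 484*t + 190) - 42*t^2 + 315*t + 168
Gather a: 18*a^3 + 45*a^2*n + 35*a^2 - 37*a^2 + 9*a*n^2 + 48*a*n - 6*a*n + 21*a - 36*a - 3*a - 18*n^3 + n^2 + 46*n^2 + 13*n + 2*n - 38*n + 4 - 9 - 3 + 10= 18*a^3 + a^2*(45*n - 2) + a*(9*n^2 + 42*n - 18) - 18*n^3 + 47*n^2 - 23*n + 2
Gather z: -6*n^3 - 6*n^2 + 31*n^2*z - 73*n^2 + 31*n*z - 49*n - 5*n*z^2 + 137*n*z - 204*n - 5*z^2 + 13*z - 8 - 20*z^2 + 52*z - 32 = -6*n^3 - 79*n^2 - 253*n + z^2*(-5*n - 25) + z*(31*n^2 + 168*n + 65) - 40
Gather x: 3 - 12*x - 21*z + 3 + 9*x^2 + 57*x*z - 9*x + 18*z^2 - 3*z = 9*x^2 + x*(57*z - 21) + 18*z^2 - 24*z + 6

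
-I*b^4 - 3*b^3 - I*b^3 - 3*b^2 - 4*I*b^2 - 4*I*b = b*(b - 4*I)*(b + I)*(-I*b - I)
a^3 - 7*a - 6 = (a - 3)*(a + 1)*(a + 2)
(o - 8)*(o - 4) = o^2 - 12*o + 32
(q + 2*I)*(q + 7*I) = q^2 + 9*I*q - 14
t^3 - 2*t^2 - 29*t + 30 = (t - 6)*(t - 1)*(t + 5)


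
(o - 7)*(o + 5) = o^2 - 2*o - 35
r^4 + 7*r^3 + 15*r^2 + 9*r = r*(r + 1)*(r + 3)^2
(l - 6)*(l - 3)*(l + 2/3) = l^3 - 25*l^2/3 + 12*l + 12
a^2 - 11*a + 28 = (a - 7)*(a - 4)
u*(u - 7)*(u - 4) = u^3 - 11*u^2 + 28*u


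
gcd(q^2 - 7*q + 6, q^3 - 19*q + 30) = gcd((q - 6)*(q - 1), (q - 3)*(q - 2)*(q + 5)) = 1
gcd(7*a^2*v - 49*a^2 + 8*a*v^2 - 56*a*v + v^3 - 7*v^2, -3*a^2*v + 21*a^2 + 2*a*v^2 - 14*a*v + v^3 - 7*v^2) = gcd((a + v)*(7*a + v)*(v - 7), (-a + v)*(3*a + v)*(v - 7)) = v - 7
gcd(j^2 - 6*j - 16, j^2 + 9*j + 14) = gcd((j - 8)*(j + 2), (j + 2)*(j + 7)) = j + 2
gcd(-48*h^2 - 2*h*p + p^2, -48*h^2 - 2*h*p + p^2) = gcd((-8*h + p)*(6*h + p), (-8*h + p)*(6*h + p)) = -48*h^2 - 2*h*p + p^2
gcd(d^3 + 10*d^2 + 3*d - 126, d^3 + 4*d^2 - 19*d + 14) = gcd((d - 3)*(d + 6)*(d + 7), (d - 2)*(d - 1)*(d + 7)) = d + 7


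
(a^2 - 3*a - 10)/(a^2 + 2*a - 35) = (a + 2)/(a + 7)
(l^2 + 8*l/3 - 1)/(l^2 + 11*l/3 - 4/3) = (l + 3)/(l + 4)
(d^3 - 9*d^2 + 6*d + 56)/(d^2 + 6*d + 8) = (d^2 - 11*d + 28)/(d + 4)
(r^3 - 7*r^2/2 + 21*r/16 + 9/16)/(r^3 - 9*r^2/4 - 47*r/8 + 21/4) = (4*r^2 - 11*r - 3)/(2*(2*r^2 - 3*r - 14))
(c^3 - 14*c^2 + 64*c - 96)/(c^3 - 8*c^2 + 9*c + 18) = (c^2 - 8*c + 16)/(c^2 - 2*c - 3)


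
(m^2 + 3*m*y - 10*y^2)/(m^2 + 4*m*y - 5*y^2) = (-m + 2*y)/(-m + y)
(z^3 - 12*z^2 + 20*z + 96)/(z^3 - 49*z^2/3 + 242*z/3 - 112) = 3*(z + 2)/(3*z - 7)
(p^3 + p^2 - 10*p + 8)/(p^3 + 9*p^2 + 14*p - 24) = (p - 2)/(p + 6)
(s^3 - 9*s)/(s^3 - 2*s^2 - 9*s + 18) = s/(s - 2)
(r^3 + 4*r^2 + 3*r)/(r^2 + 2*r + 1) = r*(r + 3)/(r + 1)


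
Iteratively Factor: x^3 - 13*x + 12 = (x - 1)*(x^2 + x - 12) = (x - 1)*(x + 4)*(x - 3)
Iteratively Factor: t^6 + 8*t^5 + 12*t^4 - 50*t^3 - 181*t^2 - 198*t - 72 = (t - 3)*(t^5 + 11*t^4 + 45*t^3 + 85*t^2 + 74*t + 24) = (t - 3)*(t + 2)*(t^4 + 9*t^3 + 27*t^2 + 31*t + 12) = (t - 3)*(t + 1)*(t + 2)*(t^3 + 8*t^2 + 19*t + 12) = (t - 3)*(t + 1)*(t + 2)*(t + 3)*(t^2 + 5*t + 4) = (t - 3)*(t + 1)*(t + 2)*(t + 3)*(t + 4)*(t + 1)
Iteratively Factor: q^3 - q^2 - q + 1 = (q - 1)*(q^2 - 1) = (q - 1)*(q + 1)*(q - 1)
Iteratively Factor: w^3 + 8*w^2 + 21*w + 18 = (w + 3)*(w^2 + 5*w + 6) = (w + 2)*(w + 3)*(w + 3)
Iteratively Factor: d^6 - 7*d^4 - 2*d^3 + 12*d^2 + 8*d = (d - 2)*(d^5 + 2*d^4 - 3*d^3 - 8*d^2 - 4*d) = (d - 2)*(d + 2)*(d^4 - 3*d^2 - 2*d) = d*(d - 2)*(d + 2)*(d^3 - 3*d - 2) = d*(d - 2)*(d + 1)*(d + 2)*(d^2 - d - 2) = d*(d - 2)*(d + 1)^2*(d + 2)*(d - 2)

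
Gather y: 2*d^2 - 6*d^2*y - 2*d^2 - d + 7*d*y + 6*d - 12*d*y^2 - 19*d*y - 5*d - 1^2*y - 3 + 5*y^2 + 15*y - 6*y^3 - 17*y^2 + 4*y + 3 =-6*y^3 + y^2*(-12*d - 12) + y*(-6*d^2 - 12*d + 18)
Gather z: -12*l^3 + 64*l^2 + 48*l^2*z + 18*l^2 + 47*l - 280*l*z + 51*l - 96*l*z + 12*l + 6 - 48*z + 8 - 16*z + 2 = -12*l^3 + 82*l^2 + 110*l + z*(48*l^2 - 376*l - 64) + 16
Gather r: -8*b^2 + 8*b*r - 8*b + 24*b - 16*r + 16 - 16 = -8*b^2 + 16*b + r*(8*b - 16)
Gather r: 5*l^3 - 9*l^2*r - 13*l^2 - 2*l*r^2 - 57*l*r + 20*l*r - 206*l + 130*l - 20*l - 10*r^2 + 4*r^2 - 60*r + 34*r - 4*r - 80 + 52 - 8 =5*l^3 - 13*l^2 - 96*l + r^2*(-2*l - 6) + r*(-9*l^2 - 37*l - 30) - 36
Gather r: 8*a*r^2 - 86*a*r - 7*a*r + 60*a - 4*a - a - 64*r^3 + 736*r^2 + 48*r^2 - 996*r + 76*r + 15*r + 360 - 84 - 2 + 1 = 55*a - 64*r^3 + r^2*(8*a + 784) + r*(-93*a - 905) + 275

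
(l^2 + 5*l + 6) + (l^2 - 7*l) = 2*l^2 - 2*l + 6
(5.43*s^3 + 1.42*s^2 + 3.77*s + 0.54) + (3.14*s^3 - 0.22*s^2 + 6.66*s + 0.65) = 8.57*s^3 + 1.2*s^2 + 10.43*s + 1.19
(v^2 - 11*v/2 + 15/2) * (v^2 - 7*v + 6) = v^4 - 25*v^3/2 + 52*v^2 - 171*v/2 + 45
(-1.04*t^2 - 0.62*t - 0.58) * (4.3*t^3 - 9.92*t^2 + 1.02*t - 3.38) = -4.472*t^5 + 7.6508*t^4 + 2.5956*t^3 + 8.6364*t^2 + 1.504*t + 1.9604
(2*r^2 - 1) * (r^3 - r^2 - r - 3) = 2*r^5 - 2*r^4 - 3*r^3 - 5*r^2 + r + 3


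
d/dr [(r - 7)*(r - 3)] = 2*r - 10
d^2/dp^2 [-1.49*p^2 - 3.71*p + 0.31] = -2.98000000000000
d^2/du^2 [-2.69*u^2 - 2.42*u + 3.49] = -5.38000000000000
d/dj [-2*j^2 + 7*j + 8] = 7 - 4*j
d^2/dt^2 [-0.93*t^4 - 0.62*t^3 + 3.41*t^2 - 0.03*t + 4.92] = -11.16*t^2 - 3.72*t + 6.82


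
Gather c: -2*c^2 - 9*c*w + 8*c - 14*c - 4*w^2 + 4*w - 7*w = -2*c^2 + c*(-9*w - 6) - 4*w^2 - 3*w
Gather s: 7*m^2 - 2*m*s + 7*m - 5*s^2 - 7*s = 7*m^2 + 7*m - 5*s^2 + s*(-2*m - 7)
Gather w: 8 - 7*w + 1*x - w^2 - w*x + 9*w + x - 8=-w^2 + w*(2 - x) + 2*x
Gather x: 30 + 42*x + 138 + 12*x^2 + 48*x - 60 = 12*x^2 + 90*x + 108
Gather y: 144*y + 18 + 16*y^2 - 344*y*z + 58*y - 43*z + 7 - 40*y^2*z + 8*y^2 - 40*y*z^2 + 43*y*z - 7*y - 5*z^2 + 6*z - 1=y^2*(24 - 40*z) + y*(-40*z^2 - 301*z + 195) - 5*z^2 - 37*z + 24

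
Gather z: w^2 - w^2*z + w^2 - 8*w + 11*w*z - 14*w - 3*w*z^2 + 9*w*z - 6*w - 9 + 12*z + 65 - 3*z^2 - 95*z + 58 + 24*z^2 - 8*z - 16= 2*w^2 - 28*w + z^2*(21 - 3*w) + z*(-w^2 + 20*w - 91) + 98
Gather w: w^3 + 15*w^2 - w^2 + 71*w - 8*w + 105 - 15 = w^3 + 14*w^2 + 63*w + 90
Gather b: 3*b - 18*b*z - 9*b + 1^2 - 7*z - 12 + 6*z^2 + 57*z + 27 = b*(-18*z - 6) + 6*z^2 + 50*z + 16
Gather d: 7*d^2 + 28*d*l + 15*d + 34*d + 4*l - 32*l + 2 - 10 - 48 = 7*d^2 + d*(28*l + 49) - 28*l - 56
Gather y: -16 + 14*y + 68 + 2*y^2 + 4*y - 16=2*y^2 + 18*y + 36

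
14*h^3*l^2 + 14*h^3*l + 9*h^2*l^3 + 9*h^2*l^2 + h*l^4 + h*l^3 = l*(2*h + l)*(7*h + l)*(h*l + h)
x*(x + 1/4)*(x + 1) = x^3 + 5*x^2/4 + x/4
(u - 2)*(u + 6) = u^2 + 4*u - 12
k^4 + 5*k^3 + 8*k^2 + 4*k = k*(k + 1)*(k + 2)^2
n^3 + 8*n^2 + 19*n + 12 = (n + 1)*(n + 3)*(n + 4)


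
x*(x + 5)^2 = x^3 + 10*x^2 + 25*x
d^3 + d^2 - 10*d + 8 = (d - 2)*(d - 1)*(d + 4)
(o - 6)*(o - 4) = o^2 - 10*o + 24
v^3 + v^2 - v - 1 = (v - 1)*(v + 1)^2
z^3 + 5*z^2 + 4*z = z*(z + 1)*(z + 4)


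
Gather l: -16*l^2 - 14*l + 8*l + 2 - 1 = -16*l^2 - 6*l + 1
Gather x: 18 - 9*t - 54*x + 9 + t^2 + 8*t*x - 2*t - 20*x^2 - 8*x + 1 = t^2 - 11*t - 20*x^2 + x*(8*t - 62) + 28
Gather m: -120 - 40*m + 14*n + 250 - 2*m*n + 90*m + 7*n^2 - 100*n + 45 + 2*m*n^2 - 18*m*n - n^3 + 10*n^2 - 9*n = m*(2*n^2 - 20*n + 50) - n^3 + 17*n^2 - 95*n + 175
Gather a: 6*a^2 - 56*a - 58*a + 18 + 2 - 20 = 6*a^2 - 114*a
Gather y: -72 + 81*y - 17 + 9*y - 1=90*y - 90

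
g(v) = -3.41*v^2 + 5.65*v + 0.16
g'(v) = 5.65 - 6.82*v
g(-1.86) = -22.15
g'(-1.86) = 18.34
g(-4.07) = -79.32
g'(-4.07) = 33.41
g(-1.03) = -9.28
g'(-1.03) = 12.67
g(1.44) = 1.23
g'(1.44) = -4.17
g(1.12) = 2.21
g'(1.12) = -1.99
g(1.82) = -0.85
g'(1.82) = -6.76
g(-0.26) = -1.54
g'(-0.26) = 7.42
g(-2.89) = -44.65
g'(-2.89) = 25.36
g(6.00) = -88.70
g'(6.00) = -35.27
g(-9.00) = -326.90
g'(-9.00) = 67.03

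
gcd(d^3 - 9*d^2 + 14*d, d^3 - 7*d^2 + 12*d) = d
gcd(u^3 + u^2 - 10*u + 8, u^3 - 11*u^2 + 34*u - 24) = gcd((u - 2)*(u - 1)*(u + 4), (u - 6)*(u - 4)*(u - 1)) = u - 1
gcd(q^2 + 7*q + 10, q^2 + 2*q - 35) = 1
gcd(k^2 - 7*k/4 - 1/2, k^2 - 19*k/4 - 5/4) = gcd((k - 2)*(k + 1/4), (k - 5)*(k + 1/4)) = k + 1/4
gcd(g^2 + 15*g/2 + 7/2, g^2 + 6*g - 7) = g + 7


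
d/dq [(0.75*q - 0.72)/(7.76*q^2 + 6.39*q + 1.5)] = (-5.82*q^2 + 11.1744*q + 5.7258)/(60.2176*q^4 + 99.1728*q^3 + 64.1121*q^2 + 19.17*q + 2.25)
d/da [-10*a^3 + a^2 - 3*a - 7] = -30*a^2 + 2*a - 3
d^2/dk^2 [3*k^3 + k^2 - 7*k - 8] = 18*k + 2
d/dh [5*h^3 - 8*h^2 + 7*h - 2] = 15*h^2 - 16*h + 7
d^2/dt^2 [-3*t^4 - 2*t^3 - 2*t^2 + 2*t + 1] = -36*t^2 - 12*t - 4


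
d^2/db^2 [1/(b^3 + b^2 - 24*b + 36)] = 2*(-(3*b + 1)*(b^3 + b^2 - 24*b + 36) + (3*b^2 + 2*b - 24)^2)/(b^3 + b^2 - 24*b + 36)^3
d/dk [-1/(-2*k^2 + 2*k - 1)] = 2*(1 - 2*k)/(2*k^2 - 2*k + 1)^2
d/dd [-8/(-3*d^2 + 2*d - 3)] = 16*(1 - 3*d)/(3*d^2 - 2*d + 3)^2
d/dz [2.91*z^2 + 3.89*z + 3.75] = 5.82*z + 3.89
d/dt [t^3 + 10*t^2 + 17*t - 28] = 3*t^2 + 20*t + 17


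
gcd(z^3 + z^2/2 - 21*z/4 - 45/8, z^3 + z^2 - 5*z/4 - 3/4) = z + 3/2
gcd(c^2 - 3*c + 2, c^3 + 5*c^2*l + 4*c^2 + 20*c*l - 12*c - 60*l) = c - 2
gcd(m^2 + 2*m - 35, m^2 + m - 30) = m - 5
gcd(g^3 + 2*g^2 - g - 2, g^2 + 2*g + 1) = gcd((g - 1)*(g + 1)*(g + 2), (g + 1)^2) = g + 1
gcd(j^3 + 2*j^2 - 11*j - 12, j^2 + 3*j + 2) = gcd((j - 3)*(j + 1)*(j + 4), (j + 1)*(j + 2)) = j + 1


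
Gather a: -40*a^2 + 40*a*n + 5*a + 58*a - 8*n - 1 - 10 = -40*a^2 + a*(40*n + 63) - 8*n - 11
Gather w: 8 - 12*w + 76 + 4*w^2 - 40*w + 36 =4*w^2 - 52*w + 120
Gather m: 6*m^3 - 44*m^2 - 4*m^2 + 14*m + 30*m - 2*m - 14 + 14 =6*m^3 - 48*m^2 + 42*m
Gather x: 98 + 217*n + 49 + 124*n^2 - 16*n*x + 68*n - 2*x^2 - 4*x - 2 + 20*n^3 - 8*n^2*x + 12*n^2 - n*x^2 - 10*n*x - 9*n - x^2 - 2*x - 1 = 20*n^3 + 136*n^2 + 276*n + x^2*(-n - 3) + x*(-8*n^2 - 26*n - 6) + 144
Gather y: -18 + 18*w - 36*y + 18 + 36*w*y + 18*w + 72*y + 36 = 36*w + y*(36*w + 36) + 36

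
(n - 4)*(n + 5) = n^2 + n - 20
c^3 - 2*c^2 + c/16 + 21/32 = (c - 7/4)*(c - 3/4)*(c + 1/2)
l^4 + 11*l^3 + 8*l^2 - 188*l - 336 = (l - 4)*(l + 2)*(l + 6)*(l + 7)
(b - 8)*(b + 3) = b^2 - 5*b - 24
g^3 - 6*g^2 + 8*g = g*(g - 4)*(g - 2)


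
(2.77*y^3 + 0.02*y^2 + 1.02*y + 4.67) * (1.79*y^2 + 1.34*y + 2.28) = 4.9583*y^5 + 3.7476*y^4 + 8.1682*y^3 + 9.7717*y^2 + 8.5834*y + 10.6476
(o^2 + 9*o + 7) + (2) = o^2 + 9*o + 9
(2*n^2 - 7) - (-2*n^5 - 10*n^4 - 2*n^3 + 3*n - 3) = 2*n^5 + 10*n^4 + 2*n^3 + 2*n^2 - 3*n - 4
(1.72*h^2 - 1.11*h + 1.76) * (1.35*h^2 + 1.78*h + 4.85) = 2.322*h^4 + 1.5631*h^3 + 8.7422*h^2 - 2.2507*h + 8.536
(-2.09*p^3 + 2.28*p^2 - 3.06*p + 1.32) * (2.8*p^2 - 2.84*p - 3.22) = -5.852*p^5 + 12.3196*p^4 - 8.3134*p^3 + 5.0448*p^2 + 6.1044*p - 4.2504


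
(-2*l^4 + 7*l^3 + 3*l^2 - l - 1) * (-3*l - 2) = 6*l^5 - 17*l^4 - 23*l^3 - 3*l^2 + 5*l + 2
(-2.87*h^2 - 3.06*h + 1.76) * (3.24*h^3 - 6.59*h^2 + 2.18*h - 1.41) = -9.2988*h^5 + 8.9989*h^4 + 19.6112*h^3 - 14.2225*h^2 + 8.1514*h - 2.4816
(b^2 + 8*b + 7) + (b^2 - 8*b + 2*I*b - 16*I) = 2*b^2 + 2*I*b + 7 - 16*I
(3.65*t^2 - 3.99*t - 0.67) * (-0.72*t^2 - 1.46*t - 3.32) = -2.628*t^4 - 2.4562*t^3 - 5.8102*t^2 + 14.225*t + 2.2244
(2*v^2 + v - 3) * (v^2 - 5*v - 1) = 2*v^4 - 9*v^3 - 10*v^2 + 14*v + 3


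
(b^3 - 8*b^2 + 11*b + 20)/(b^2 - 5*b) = b - 3 - 4/b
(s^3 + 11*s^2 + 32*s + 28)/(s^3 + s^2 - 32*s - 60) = (s^2 + 9*s + 14)/(s^2 - s - 30)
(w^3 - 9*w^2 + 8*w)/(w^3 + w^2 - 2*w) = (w - 8)/(w + 2)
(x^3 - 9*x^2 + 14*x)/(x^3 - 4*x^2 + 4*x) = (x - 7)/(x - 2)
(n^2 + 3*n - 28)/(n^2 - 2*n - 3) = (-n^2 - 3*n + 28)/(-n^2 + 2*n + 3)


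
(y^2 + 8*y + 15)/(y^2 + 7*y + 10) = (y + 3)/(y + 2)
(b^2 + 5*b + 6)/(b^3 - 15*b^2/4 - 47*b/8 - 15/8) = 8*(b^2 + 5*b + 6)/(8*b^3 - 30*b^2 - 47*b - 15)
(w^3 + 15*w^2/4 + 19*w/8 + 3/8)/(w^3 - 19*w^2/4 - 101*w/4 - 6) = (w + 1/2)/(w - 8)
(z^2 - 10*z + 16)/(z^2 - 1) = (z^2 - 10*z + 16)/(z^2 - 1)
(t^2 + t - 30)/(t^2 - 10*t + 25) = (t + 6)/(t - 5)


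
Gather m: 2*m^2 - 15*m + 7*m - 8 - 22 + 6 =2*m^2 - 8*m - 24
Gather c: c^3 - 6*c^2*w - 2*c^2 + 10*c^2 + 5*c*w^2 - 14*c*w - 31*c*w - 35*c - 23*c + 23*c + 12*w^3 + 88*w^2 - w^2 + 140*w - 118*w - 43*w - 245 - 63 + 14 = c^3 + c^2*(8 - 6*w) + c*(5*w^2 - 45*w - 35) + 12*w^3 + 87*w^2 - 21*w - 294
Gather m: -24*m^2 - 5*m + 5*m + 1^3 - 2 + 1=-24*m^2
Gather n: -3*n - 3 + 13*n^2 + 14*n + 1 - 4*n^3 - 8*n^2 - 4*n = -4*n^3 + 5*n^2 + 7*n - 2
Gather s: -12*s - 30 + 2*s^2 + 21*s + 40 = 2*s^2 + 9*s + 10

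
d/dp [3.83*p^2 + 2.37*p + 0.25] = 7.66*p + 2.37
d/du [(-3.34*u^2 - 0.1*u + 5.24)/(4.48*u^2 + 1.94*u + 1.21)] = (-6.0316*u^2 - 55.0332*u - 10.2866)/(20.0704*u^4 + 17.3824*u^3 + 14.6052*u^2 + 4.6948*u + 1.4641)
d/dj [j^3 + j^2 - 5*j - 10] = 3*j^2 + 2*j - 5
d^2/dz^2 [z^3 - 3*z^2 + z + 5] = 6*z - 6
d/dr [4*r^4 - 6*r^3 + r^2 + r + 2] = 16*r^3 - 18*r^2 + 2*r + 1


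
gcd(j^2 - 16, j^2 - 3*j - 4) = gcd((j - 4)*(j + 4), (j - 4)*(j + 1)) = j - 4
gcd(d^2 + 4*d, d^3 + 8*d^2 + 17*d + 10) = 1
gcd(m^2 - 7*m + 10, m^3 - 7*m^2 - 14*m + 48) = m - 2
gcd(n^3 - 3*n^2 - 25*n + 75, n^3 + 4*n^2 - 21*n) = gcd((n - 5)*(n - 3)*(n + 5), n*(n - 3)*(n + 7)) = n - 3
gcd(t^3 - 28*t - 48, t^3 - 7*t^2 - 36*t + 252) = t - 6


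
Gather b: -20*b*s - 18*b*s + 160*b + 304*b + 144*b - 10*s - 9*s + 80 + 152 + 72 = b*(608 - 38*s) - 19*s + 304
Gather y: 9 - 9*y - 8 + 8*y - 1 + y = 0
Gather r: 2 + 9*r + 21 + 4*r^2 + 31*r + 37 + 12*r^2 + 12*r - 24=16*r^2 + 52*r + 36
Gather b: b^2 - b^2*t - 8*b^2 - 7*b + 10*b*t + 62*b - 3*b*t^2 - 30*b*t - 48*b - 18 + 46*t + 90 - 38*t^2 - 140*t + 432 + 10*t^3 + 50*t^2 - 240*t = b^2*(-t - 7) + b*(-3*t^2 - 20*t + 7) + 10*t^3 + 12*t^2 - 334*t + 504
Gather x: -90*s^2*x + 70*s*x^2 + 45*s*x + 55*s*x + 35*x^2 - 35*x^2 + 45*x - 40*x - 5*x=70*s*x^2 + x*(-90*s^2 + 100*s)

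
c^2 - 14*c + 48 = (c - 8)*(c - 6)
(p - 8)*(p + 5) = p^2 - 3*p - 40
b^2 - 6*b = b*(b - 6)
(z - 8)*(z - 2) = z^2 - 10*z + 16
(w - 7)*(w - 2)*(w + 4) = w^3 - 5*w^2 - 22*w + 56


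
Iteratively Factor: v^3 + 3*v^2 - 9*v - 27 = (v + 3)*(v^2 - 9) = (v + 3)^2*(v - 3)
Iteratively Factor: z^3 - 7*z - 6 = (z + 1)*(z^2 - z - 6) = (z + 1)*(z + 2)*(z - 3)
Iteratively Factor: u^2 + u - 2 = (u + 2)*(u - 1)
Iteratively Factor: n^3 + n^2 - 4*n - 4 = (n + 1)*(n^2 - 4) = (n + 1)*(n + 2)*(n - 2)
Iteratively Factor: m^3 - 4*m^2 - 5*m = (m)*(m^2 - 4*m - 5) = m*(m + 1)*(m - 5)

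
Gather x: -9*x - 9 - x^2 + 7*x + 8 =-x^2 - 2*x - 1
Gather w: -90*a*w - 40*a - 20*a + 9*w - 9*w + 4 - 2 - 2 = -90*a*w - 60*a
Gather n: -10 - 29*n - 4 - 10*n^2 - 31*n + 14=-10*n^2 - 60*n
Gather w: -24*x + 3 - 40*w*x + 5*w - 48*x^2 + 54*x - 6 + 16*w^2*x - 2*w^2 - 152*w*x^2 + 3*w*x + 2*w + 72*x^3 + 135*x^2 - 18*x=w^2*(16*x - 2) + w*(-152*x^2 - 37*x + 7) + 72*x^3 + 87*x^2 + 12*x - 3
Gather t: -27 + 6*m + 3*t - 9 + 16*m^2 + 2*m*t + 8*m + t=16*m^2 + 14*m + t*(2*m + 4) - 36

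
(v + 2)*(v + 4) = v^2 + 6*v + 8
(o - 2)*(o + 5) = o^2 + 3*o - 10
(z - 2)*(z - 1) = z^2 - 3*z + 2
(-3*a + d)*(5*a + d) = -15*a^2 + 2*a*d + d^2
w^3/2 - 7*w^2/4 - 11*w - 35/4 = (w/2 + 1/2)*(w - 7)*(w + 5/2)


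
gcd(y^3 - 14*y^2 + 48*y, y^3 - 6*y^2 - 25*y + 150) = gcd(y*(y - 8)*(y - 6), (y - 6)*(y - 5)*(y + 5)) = y - 6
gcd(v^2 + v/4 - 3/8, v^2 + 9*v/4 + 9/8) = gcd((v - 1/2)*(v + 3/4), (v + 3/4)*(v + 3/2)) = v + 3/4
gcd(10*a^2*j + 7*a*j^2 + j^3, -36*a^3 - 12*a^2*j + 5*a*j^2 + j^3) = 2*a + j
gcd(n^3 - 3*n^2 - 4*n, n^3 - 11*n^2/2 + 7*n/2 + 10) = n^2 - 3*n - 4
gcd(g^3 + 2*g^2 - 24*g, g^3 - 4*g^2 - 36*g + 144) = g^2 + 2*g - 24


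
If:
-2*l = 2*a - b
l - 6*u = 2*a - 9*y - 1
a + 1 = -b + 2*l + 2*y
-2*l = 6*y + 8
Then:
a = 2*y/3 - 1/3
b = -14*y/3 - 26/3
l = -3*y - 4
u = 7*y/9 - 7/18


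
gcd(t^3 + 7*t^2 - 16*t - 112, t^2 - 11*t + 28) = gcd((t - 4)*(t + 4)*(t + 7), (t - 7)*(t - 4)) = t - 4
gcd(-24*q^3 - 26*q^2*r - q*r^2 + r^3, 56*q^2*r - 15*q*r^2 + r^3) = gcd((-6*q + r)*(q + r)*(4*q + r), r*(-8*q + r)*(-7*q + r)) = 1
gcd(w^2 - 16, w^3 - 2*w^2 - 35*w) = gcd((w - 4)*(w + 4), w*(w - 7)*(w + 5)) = 1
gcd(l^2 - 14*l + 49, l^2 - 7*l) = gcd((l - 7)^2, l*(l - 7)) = l - 7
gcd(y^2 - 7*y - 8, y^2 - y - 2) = y + 1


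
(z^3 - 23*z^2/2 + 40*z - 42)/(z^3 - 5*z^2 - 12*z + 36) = (z - 7/2)/(z + 3)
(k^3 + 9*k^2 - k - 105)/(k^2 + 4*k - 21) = k + 5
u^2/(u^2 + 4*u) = u/(u + 4)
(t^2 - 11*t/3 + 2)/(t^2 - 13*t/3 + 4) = (3*t - 2)/(3*t - 4)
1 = 1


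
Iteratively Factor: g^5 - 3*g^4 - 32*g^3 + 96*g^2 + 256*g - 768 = (g + 4)*(g^4 - 7*g^3 - 4*g^2 + 112*g - 192) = (g - 3)*(g + 4)*(g^3 - 4*g^2 - 16*g + 64) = (g - 4)*(g - 3)*(g + 4)*(g^2 - 16) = (g - 4)^2*(g - 3)*(g + 4)*(g + 4)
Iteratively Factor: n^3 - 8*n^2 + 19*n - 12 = (n - 4)*(n^2 - 4*n + 3) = (n - 4)*(n - 3)*(n - 1)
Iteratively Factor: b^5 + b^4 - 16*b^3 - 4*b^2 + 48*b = (b - 2)*(b^4 + 3*b^3 - 10*b^2 - 24*b) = (b - 3)*(b - 2)*(b^3 + 6*b^2 + 8*b) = (b - 3)*(b - 2)*(b + 4)*(b^2 + 2*b) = b*(b - 3)*(b - 2)*(b + 4)*(b + 2)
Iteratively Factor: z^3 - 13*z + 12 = (z - 3)*(z^2 + 3*z - 4) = (z - 3)*(z + 4)*(z - 1)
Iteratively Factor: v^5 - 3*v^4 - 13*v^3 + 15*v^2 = (v - 5)*(v^4 + 2*v^3 - 3*v^2) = v*(v - 5)*(v^3 + 2*v^2 - 3*v) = v*(v - 5)*(v - 1)*(v^2 + 3*v) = v*(v - 5)*(v - 1)*(v + 3)*(v)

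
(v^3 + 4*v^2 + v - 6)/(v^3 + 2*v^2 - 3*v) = (v + 2)/v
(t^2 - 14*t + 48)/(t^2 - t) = (t^2 - 14*t + 48)/(t*(t - 1))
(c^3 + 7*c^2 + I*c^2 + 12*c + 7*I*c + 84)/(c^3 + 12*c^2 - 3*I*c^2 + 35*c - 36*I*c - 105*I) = (c + 4*I)/(c + 5)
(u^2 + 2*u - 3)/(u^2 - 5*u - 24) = (u - 1)/(u - 8)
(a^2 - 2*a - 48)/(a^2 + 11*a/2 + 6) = 2*(a^2 - 2*a - 48)/(2*a^2 + 11*a + 12)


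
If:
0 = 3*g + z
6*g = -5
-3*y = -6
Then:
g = -5/6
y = 2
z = 5/2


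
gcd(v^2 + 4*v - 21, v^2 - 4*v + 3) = v - 3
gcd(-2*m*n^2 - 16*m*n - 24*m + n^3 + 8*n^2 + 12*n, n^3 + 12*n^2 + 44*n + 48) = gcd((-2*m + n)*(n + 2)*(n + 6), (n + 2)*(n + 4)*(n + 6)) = n^2 + 8*n + 12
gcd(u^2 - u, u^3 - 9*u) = u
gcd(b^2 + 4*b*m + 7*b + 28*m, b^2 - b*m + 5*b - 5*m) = 1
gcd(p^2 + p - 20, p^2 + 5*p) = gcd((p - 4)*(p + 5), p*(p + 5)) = p + 5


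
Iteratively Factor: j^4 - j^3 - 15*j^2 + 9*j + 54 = (j + 2)*(j^3 - 3*j^2 - 9*j + 27) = (j - 3)*(j + 2)*(j^2 - 9) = (j - 3)*(j + 2)*(j + 3)*(j - 3)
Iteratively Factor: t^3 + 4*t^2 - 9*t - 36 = (t + 4)*(t^2 - 9) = (t + 3)*(t + 4)*(t - 3)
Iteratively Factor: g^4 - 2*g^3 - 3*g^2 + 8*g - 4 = (g - 1)*(g^3 - g^2 - 4*g + 4) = (g - 1)*(g + 2)*(g^2 - 3*g + 2) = (g - 1)^2*(g + 2)*(g - 2)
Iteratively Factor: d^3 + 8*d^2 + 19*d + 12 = (d + 1)*(d^2 + 7*d + 12) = (d + 1)*(d + 3)*(d + 4)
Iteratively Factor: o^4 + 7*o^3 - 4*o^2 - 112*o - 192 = (o + 4)*(o^3 + 3*o^2 - 16*o - 48) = (o + 4)^2*(o^2 - o - 12) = (o - 4)*(o + 4)^2*(o + 3)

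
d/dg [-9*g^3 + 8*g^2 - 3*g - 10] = -27*g^2 + 16*g - 3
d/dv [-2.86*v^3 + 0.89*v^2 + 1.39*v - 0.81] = -8.58*v^2 + 1.78*v + 1.39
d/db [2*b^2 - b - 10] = 4*b - 1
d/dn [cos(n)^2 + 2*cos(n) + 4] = -2*(cos(n) + 1)*sin(n)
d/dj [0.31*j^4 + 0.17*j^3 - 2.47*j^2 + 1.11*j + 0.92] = 1.24*j^3 + 0.51*j^2 - 4.94*j + 1.11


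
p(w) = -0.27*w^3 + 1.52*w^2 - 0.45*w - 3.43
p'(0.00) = -0.45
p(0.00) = -3.43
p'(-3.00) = -16.86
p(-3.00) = 18.89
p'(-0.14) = -0.89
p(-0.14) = -3.34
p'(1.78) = 2.39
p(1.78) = -0.94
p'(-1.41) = -6.35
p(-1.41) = 0.98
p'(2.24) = 2.30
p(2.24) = 0.15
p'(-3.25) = -18.89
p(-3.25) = 23.36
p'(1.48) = 2.27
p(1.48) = -1.64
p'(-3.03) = -17.10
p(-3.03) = 19.40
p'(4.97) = -5.35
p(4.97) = -1.27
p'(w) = -0.81*w^2 + 3.04*w - 0.45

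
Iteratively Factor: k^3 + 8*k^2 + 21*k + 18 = (k + 2)*(k^2 + 6*k + 9) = (k + 2)*(k + 3)*(k + 3)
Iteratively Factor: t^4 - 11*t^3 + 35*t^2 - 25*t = (t - 5)*(t^3 - 6*t^2 + 5*t) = (t - 5)^2*(t^2 - t) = (t - 5)^2*(t - 1)*(t)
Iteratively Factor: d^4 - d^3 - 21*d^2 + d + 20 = (d - 5)*(d^3 + 4*d^2 - d - 4) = (d - 5)*(d - 1)*(d^2 + 5*d + 4) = (d - 5)*(d - 1)*(d + 4)*(d + 1)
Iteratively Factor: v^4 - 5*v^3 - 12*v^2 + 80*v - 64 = (v - 1)*(v^3 - 4*v^2 - 16*v + 64) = (v - 4)*(v - 1)*(v^2 - 16) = (v - 4)*(v - 1)*(v + 4)*(v - 4)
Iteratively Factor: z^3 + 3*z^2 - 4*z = (z)*(z^2 + 3*z - 4) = z*(z - 1)*(z + 4)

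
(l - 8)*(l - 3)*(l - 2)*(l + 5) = l^4 - 8*l^3 - 19*l^2 + 182*l - 240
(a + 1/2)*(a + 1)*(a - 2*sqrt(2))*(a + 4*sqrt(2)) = a^4 + 3*a^3/2 + 2*sqrt(2)*a^3 - 31*a^2/2 + 3*sqrt(2)*a^2 - 24*a + sqrt(2)*a - 8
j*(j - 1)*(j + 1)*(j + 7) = j^4 + 7*j^3 - j^2 - 7*j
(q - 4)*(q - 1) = q^2 - 5*q + 4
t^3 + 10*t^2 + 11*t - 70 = (t - 2)*(t + 5)*(t + 7)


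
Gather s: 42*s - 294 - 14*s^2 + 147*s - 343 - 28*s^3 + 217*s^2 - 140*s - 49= -28*s^3 + 203*s^2 + 49*s - 686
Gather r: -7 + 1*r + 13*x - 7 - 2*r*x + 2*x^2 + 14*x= r*(1 - 2*x) + 2*x^2 + 27*x - 14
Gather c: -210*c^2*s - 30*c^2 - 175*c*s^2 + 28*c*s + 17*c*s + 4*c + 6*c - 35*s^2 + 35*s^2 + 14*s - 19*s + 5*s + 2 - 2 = c^2*(-210*s - 30) + c*(-175*s^2 + 45*s + 10)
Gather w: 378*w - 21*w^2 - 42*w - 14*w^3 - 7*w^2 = -14*w^3 - 28*w^2 + 336*w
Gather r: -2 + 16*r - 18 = 16*r - 20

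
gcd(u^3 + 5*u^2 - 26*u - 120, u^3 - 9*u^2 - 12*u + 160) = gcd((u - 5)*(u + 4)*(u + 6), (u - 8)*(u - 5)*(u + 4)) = u^2 - u - 20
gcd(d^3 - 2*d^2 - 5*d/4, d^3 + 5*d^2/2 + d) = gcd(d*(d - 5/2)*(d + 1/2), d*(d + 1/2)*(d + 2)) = d^2 + d/2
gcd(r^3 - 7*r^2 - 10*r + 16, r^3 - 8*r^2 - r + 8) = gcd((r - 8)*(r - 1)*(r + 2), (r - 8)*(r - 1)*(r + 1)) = r^2 - 9*r + 8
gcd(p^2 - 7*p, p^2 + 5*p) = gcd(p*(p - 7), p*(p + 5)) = p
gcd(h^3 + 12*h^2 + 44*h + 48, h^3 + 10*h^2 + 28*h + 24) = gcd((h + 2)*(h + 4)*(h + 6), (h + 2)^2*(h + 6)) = h^2 + 8*h + 12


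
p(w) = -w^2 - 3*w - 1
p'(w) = -2*w - 3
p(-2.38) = 0.48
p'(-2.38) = 1.76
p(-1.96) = 1.04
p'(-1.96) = 0.92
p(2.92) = -18.29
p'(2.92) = -8.84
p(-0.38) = -0.00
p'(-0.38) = -2.24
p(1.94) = -10.58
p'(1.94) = -6.88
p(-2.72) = -0.24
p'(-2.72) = 2.44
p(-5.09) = -11.64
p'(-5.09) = 7.18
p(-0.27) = -0.26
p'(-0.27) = -2.46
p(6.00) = -55.00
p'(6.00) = -15.00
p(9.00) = -109.00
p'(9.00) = -21.00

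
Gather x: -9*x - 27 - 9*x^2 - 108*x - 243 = -9*x^2 - 117*x - 270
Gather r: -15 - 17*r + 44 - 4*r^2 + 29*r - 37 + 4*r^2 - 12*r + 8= 0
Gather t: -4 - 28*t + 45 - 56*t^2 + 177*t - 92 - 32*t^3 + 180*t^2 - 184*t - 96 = -32*t^3 + 124*t^2 - 35*t - 147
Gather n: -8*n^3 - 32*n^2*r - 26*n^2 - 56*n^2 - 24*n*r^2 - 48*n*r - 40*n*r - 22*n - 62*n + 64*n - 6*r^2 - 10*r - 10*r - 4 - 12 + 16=-8*n^3 + n^2*(-32*r - 82) + n*(-24*r^2 - 88*r - 20) - 6*r^2 - 20*r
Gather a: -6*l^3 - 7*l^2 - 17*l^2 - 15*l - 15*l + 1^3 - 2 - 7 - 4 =-6*l^3 - 24*l^2 - 30*l - 12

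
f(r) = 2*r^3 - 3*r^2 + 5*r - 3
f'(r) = 6*r^2 - 6*r + 5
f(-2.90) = -91.51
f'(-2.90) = 72.86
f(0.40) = -1.35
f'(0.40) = 3.56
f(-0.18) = -4.01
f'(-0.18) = 6.27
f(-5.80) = -523.14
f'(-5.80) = 241.64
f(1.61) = 5.62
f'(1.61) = 10.89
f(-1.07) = -14.23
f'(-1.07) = 18.29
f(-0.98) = -12.66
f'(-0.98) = 16.64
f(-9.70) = -2159.12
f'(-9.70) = 627.74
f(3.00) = 39.00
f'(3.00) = 41.00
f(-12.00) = -3951.00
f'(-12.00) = 941.00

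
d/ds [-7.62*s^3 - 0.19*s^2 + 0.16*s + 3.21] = -22.86*s^2 - 0.38*s + 0.16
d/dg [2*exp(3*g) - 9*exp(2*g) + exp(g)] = (6*exp(2*g) - 18*exp(g) + 1)*exp(g)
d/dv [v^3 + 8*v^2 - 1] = v*(3*v + 16)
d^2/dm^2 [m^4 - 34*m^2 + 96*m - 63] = 12*m^2 - 68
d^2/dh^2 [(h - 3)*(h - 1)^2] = 6*h - 10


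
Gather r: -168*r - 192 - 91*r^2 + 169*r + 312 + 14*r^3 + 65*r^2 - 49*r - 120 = 14*r^3 - 26*r^2 - 48*r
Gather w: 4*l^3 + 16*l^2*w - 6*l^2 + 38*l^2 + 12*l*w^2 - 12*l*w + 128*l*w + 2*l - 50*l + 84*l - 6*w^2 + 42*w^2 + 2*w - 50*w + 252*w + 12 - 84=4*l^3 + 32*l^2 + 36*l + w^2*(12*l + 36) + w*(16*l^2 + 116*l + 204) - 72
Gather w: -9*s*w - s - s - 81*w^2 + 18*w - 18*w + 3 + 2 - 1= -9*s*w - 2*s - 81*w^2 + 4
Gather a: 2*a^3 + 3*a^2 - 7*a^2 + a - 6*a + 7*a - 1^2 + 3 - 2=2*a^3 - 4*a^2 + 2*a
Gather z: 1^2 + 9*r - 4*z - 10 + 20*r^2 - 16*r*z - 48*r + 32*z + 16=20*r^2 - 39*r + z*(28 - 16*r) + 7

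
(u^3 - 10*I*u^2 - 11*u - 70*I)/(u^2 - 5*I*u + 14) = u - 5*I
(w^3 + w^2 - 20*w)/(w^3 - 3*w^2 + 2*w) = (w^2 + w - 20)/(w^2 - 3*w + 2)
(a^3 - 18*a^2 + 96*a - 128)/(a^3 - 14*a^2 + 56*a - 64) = (a - 8)/(a - 4)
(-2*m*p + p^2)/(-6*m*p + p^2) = (2*m - p)/(6*m - p)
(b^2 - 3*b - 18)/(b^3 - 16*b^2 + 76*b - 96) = (b + 3)/(b^2 - 10*b + 16)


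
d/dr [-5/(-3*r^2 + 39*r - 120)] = 5*(13 - 2*r)/(3*(r^2 - 13*r + 40)^2)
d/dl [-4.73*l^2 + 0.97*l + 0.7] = 0.97 - 9.46*l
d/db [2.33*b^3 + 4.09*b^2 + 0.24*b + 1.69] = 6.99*b^2 + 8.18*b + 0.24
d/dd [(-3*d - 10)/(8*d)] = 5/(4*d^2)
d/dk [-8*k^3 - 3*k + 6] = -24*k^2 - 3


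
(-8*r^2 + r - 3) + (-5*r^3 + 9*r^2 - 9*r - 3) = -5*r^3 + r^2 - 8*r - 6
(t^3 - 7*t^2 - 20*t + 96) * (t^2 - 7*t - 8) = t^5 - 14*t^4 + 21*t^3 + 292*t^2 - 512*t - 768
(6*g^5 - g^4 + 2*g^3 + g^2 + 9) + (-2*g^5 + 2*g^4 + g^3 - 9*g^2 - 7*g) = 4*g^5 + g^4 + 3*g^3 - 8*g^2 - 7*g + 9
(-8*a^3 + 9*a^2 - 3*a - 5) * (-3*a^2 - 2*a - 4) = 24*a^5 - 11*a^4 + 23*a^3 - 15*a^2 + 22*a + 20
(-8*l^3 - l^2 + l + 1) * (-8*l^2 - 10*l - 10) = 64*l^5 + 88*l^4 + 82*l^3 - 8*l^2 - 20*l - 10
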